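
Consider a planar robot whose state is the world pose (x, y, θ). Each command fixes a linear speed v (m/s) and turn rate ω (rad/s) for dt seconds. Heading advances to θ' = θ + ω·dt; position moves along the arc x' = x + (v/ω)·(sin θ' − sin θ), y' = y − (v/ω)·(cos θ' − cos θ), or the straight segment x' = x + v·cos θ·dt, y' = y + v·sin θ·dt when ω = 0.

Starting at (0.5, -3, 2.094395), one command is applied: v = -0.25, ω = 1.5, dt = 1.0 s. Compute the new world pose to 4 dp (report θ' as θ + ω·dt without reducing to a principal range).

(0.7173, -3.0665, 3.5944)

θ' = 2.0944 + 1.5·1.0 = 3.5944
R = v/ω = -0.25/1.5 = -0.1667
x' = 0.5 + -0.1667·(sin 3.5944 − sin 2.0944) = 0.7173
y' = -3 − -0.1667·(cos 3.5944 − cos 2.0944) = -3.0665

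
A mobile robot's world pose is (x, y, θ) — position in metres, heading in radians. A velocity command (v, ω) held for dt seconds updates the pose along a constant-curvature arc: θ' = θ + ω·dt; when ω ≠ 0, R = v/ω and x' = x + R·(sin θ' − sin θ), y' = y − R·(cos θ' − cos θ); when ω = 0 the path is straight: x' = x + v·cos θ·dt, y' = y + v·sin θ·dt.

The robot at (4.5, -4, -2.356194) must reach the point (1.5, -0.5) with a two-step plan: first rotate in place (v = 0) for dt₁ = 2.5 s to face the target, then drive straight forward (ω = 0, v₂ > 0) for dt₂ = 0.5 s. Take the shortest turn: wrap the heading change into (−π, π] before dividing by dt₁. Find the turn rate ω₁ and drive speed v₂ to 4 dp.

ω₁ = -0.6590, v₂ = 9.2195

heading to target = atan2(-0.5−-4, 1.5−4.5) = 2.2794
Δθ = wrap(2.2794 − -2.3562) = -1.6476; ω₁ = Δθ/dt₁ = -0.6590
distance = √((1.5−4.5)² + (-0.5−-4)²) = 4.6098; v₂ = distance/dt₂ = 9.2195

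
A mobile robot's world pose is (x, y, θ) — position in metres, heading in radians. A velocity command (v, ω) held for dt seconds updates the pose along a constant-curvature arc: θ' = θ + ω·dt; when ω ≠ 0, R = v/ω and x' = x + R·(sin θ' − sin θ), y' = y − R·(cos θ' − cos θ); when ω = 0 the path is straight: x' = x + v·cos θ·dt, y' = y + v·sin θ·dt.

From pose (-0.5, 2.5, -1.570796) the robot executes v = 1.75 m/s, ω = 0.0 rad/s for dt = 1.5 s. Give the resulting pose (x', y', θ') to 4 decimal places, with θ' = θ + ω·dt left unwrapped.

(-0.5000, -0.1250, -1.5708)

θ' = -1.5708 + 0.0·1.5 = -1.5708
ω = 0 → straight: x' = -0.5 + 1.75·cos(-1.5708)·1.5 = -0.5000
y' = 2.5 + 1.75·sin(-1.5708)·1.5 = -0.1250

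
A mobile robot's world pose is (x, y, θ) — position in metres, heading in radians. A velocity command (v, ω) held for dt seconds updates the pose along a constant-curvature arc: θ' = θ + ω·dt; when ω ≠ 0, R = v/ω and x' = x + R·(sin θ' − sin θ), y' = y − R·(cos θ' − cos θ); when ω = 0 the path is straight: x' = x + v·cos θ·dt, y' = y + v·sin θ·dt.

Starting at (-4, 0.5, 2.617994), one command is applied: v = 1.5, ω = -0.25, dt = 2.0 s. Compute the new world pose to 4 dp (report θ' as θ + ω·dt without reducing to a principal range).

(-6.1239, 2.5744, 2.1180)

θ' = 2.6180 + -0.25·2.0 = 2.1180
R = v/ω = 1.5/-0.25 = -6.0000
x' = -4 + -6.0000·(sin 2.1180 − sin 2.6180) = -6.1239
y' = 0.5 − -6.0000·(cos 2.1180 − cos 2.6180) = 2.5744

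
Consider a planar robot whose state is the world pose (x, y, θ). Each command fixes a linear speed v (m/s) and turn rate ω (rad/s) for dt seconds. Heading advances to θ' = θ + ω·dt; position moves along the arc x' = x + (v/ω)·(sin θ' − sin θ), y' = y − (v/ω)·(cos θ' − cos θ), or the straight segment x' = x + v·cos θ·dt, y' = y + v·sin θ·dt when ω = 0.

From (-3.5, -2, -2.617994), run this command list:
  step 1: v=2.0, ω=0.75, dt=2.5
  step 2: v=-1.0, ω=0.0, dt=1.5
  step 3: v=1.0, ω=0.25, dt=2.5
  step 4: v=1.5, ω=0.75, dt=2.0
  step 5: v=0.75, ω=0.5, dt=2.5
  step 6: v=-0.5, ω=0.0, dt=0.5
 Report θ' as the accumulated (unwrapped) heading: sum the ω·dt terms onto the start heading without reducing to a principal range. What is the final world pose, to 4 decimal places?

step 1: θ'=-0.7430 (R=2.6667) → pose (-3.9707, -6.2733, -0.7430)
step 2: θ'=-0.7430 (straight) → pose (-5.0753, -5.2585, -0.7430)
step 3: θ'=-0.1180 (R=4.0000) → pose (-2.8402, -6.2849, -0.1180)
step 4: θ'=1.3820 (R=2.0000) → pose (-0.6403, -4.6742, 1.3820)
step 5: θ'=2.6320 (R=1.5000) → pose (-1.3819, -3.0832, 2.6320)
step 6: θ'=2.6320 (straight) → pose (-1.1637, -3.2052, 2.6320)

(-1.1637, -3.2052, 2.6320)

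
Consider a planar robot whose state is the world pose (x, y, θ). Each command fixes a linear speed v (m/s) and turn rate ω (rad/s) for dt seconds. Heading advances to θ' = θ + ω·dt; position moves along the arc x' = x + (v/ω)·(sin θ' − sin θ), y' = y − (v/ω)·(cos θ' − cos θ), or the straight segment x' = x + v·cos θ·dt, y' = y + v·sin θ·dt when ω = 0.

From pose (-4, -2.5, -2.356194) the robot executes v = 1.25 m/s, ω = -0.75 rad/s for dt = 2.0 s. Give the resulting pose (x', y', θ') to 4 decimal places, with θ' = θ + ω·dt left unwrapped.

θ' = -2.3562 + -0.75·2.0 = -3.8562
R = v/ω = 1.25/-0.75 = -1.6667
x' = -4 + -1.6667·(sin -3.8562 − sin -2.3562) = -6.2707
y' = -2.5 − -1.6667·(cos -3.8562 − cos -2.3562) = -2.5804

(-6.2707, -2.5804, -3.8562)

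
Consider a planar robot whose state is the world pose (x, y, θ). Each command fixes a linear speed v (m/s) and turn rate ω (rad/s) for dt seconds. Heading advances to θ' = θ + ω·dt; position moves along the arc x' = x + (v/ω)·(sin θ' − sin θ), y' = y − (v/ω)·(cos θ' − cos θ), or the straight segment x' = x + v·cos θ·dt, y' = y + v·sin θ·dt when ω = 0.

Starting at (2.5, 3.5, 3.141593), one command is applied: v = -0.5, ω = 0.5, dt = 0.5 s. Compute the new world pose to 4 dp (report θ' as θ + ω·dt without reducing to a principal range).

(2.7474, 3.5311, 3.3916)

θ' = 3.1416 + 0.5·0.5 = 3.3916
R = v/ω = -0.5/0.5 = -1.0000
x' = 2.5 + -1.0000·(sin 3.3916 − sin 3.1416) = 2.7474
y' = 3.5 − -1.0000·(cos 3.3916 − cos 3.1416) = 3.5311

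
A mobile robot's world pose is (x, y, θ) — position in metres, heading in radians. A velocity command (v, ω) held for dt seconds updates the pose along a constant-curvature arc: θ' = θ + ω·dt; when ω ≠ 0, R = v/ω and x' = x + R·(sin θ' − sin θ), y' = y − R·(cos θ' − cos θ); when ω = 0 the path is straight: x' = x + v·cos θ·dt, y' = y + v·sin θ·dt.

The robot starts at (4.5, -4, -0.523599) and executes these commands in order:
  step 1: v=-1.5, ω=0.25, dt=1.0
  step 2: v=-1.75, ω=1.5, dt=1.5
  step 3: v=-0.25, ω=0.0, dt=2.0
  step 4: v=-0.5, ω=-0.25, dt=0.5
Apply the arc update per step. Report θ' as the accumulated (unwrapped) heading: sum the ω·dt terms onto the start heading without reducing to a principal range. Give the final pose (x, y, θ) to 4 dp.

(2.0153, -5.6976, 1.8514)

step 1: θ'=-0.2736 (R=-6.0000) → pose (3.1212, -3.4193, -0.2736)
step 2: θ'=1.9764 (R=-1.1667) → pose (1.7339, -5.0029, 1.9764)
step 3: θ'=1.9764 (straight) → pose (1.9312, -5.4624, 1.9764)
step 4: θ'=1.8514 (R=2.0000) → pose (2.0153, -5.6976, 1.8514)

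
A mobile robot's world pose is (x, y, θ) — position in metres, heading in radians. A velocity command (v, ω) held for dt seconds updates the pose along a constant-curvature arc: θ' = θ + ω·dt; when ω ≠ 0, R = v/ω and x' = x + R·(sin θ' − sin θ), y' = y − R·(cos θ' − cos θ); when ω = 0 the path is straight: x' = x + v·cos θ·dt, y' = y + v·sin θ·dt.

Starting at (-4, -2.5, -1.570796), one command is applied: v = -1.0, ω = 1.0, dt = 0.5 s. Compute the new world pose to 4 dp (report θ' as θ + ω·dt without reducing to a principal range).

(-4.1224, -2.0206, -1.0708)

θ' = -1.5708 + 1.0·0.5 = -1.0708
R = v/ω = -1.0/1.0 = -1.0000
x' = -4 + -1.0000·(sin -1.0708 − sin -1.5708) = -4.1224
y' = -2.5 − -1.0000·(cos -1.0708 − cos -1.5708) = -2.0206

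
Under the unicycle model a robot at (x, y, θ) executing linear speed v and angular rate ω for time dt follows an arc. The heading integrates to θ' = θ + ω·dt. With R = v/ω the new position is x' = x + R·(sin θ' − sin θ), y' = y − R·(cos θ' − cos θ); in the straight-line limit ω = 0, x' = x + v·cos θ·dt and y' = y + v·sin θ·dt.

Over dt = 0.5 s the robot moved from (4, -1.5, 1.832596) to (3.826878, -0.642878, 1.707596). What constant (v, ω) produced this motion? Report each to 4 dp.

Δθ = 1.707596 − 1.832596 = -0.125000
ω = Δθ/dt = -0.125000/0.5 = -0.2500
R = −Δy/(cos θ' − cos θ) = -7.0000
v = R·ω = -7.0000·-0.2500 = 1.7500

v = 1.7500, ω = -0.2500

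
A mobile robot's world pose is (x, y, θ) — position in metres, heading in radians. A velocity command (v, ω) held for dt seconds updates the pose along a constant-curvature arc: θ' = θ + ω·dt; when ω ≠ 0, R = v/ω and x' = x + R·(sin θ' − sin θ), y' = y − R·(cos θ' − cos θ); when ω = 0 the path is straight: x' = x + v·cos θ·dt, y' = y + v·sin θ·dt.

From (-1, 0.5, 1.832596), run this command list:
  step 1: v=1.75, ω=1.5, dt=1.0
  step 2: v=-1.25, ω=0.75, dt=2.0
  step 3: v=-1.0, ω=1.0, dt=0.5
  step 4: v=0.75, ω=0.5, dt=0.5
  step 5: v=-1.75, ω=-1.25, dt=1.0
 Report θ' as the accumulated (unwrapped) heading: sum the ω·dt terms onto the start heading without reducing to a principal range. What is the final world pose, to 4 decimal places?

(-1.3333, 4.9554, 4.3326)

step 1: θ'=3.3326 (R=1.1667) → pose (-2.3484, 1.3435, 3.3326)
step 2: θ'=4.8326 (R=-1.6667) → pose (-1.0102, 3.1797, 4.8326)
step 3: θ'=5.3326 (R=-1.0000) → pose (-1.1892, 3.6410, 5.3326)
step 4: θ'=5.5826 (R=1.5000) → pose (-0.9356, 3.3661, 5.5826)
step 5: θ'=4.3326 (R=1.4000) → pose (-1.3333, 4.9554, 4.3326)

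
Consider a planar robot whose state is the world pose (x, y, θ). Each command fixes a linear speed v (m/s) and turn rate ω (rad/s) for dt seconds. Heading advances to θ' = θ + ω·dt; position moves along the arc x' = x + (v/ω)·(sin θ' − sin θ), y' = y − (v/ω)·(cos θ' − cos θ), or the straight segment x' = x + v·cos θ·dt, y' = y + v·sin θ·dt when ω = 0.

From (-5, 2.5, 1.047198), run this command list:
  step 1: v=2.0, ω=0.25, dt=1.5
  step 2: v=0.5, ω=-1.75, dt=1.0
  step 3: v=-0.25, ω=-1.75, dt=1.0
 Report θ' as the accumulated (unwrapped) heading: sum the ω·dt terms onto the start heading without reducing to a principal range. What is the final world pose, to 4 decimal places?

(-3.7207, 5.7484, -2.0778)

step 1: θ'=1.4222 (R=8.0000) → pose (-4.0164, 5.3156, 1.4222)
step 2: θ'=-0.3278 (R=-0.2857) → pose (-3.6418, 5.5438, -0.3278)
step 3: θ'=-2.0778 (R=0.1429) → pose (-3.7207, 5.7484, -2.0778)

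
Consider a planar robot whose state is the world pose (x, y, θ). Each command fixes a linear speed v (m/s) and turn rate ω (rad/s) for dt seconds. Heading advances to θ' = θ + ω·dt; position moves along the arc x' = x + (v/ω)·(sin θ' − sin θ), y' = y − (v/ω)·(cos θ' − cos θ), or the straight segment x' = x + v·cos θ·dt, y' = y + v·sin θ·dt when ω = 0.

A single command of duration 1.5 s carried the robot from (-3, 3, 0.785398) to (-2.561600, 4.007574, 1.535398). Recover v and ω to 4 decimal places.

v = 0.7500, ω = 0.5000

Δθ = 1.535398 − 0.785398 = 0.750000
ω = Δθ/dt = 0.750000/1.5 = 0.5000
R = −Δy/(cos θ' − cos θ) = 1.5000
v = R·ω = 1.5000·0.5000 = 0.7500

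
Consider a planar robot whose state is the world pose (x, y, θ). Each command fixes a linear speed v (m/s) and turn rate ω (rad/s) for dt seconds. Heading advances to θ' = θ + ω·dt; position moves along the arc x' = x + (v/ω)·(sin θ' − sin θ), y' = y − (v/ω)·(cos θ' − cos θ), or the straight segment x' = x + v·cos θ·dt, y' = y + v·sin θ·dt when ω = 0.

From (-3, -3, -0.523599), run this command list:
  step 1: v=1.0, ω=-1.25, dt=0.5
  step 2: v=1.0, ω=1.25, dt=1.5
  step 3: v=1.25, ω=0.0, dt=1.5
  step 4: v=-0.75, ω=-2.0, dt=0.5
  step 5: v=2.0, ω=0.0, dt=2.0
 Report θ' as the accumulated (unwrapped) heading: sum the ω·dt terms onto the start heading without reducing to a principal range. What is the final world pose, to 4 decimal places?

(3.4934, -3.5514, -0.2736)

step 1: θ'=-1.1486 (R=-0.8000) → pose (-2.6702, -3.3650, -1.1486)
step 2: θ'=0.7264 (R=0.8000) → pose (-1.4091, -3.6353, 0.7264)
step 3: θ'=0.7264 (straight) → pose (-0.0075, -2.3899, 0.7264)
step 4: θ'=-0.2736 (R=0.3750) → pose (-0.3578, -2.4706, -0.2736)
step 5: θ'=-0.2736 (straight) → pose (3.4934, -3.5514, -0.2736)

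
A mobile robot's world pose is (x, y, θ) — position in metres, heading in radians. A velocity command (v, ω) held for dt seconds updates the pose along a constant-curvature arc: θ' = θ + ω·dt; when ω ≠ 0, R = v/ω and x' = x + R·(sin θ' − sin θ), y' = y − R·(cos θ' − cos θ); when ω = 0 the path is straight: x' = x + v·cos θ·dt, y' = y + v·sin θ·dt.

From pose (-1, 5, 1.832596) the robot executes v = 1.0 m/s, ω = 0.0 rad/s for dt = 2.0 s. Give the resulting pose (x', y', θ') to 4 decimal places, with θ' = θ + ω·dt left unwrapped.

(-1.5176, 6.9319, 1.8326)

θ' = 1.8326 + 0.0·2.0 = 1.8326
ω = 0 → straight: x' = -1 + 1.0·cos(1.8326)·2.0 = -1.5176
y' = 5 + 1.0·sin(1.8326)·2.0 = 6.9319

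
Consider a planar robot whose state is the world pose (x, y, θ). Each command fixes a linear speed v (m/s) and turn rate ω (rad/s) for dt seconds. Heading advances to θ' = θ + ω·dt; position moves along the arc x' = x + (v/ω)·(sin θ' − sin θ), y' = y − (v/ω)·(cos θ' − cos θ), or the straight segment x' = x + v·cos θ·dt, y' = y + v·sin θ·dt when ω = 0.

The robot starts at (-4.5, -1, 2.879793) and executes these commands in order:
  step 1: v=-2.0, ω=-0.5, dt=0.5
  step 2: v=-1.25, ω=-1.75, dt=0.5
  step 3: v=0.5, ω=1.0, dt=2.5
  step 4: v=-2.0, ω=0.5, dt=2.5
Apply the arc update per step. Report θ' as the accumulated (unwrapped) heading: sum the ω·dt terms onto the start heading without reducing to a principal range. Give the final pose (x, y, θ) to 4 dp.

(-4.9439, 2.8764, 5.5048)

step 1: θ'=2.6298 (R=4.0000) → pose (-3.5763, -1.3762, 2.6298)
step 2: θ'=1.7548 (R=0.7143) → pose (-3.2239, -1.8683, 1.7548)
step 3: θ'=4.2548 (R=0.5000) → pose (-4.1640, -1.7389, 4.2548)
step 4: θ'=5.5048 (R=-4.0000) → pose (-4.9439, 2.8764, 5.5048)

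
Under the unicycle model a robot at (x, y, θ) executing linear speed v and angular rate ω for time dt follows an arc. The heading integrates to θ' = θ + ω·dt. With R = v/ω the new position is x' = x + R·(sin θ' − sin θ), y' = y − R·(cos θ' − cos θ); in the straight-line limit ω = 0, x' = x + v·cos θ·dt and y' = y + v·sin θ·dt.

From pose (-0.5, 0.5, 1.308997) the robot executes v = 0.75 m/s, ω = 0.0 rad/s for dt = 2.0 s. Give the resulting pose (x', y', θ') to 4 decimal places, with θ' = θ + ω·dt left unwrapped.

θ' = 1.3090 + 0.0·2.0 = 1.3090
ω = 0 → straight: x' = -0.5 + 0.75·cos(1.3090)·2.0 = -0.1118
y' = 0.5 + 0.75·sin(1.3090)·2.0 = 1.9489

(-0.1118, 1.9489, 1.3090)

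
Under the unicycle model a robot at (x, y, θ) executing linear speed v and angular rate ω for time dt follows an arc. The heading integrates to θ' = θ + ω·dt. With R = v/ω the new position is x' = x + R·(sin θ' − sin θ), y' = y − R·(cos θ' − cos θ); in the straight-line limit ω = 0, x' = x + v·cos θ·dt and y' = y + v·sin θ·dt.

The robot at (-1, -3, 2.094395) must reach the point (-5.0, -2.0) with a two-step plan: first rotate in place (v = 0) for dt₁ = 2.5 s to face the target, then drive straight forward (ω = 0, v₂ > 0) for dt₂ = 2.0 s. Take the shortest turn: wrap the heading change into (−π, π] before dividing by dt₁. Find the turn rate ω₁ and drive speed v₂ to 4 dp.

heading to target = atan2(-2−-3, -5−-1) = 2.8966
Δθ = wrap(2.8966 − 2.0944) = 0.8022; ω₁ = Δθ/dt₁ = 0.3209
distance = √((-5−-1)² + (-2−-3)²) = 4.1231; v₂ = distance/dt₂ = 2.0616

ω₁ = 0.3209, v₂ = 2.0616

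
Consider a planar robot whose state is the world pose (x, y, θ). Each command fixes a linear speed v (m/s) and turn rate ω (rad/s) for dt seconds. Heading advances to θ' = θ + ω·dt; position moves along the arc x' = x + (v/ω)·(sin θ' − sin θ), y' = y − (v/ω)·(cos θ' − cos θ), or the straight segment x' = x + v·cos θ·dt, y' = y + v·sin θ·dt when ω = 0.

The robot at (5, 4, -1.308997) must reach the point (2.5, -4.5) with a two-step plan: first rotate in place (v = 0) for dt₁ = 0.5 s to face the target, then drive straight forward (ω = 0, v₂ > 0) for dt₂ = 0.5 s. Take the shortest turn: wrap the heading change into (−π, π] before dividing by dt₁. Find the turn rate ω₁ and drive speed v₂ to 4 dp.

ω₁ = -1.0957, v₂ = 17.7200

heading to target = atan2(-4.5−4, 2.5−5) = -1.8568
Δθ = wrap(-1.8568 − -1.3090) = -0.5479; ω₁ = Δθ/dt₁ = -1.0957
distance = √((2.5−5)² + (-4.5−4)²) = 8.8600; v₂ = distance/dt₂ = 17.7200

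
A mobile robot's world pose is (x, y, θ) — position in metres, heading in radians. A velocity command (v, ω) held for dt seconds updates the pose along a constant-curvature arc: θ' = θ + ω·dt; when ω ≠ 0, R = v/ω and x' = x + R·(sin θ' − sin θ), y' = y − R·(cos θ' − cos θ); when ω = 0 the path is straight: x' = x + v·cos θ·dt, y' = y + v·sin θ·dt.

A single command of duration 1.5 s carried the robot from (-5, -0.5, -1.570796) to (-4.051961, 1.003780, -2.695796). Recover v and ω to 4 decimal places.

Δθ = -2.695796 − -1.570796 = -1.125000
ω = Δθ/dt = -1.125000/1.5 = -0.7500
R = −Δy/(cos θ' − cos θ) = 1.6667
v = R·ω = 1.6667·-0.7500 = -1.2500

v = -1.2500, ω = -0.7500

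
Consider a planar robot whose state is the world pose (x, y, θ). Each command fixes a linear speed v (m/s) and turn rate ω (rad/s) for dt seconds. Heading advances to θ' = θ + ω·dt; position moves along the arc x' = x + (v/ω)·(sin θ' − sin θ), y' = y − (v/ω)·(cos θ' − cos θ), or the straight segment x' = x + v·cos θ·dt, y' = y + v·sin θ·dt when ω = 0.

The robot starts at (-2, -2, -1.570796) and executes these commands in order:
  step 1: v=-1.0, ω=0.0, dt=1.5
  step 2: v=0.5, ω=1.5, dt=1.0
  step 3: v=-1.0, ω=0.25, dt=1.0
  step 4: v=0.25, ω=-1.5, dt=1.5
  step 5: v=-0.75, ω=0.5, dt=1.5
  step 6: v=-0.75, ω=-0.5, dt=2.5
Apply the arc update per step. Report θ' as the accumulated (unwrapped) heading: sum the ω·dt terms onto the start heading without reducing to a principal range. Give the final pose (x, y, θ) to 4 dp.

(-1.7303, 1.5931, -2.5708)

step 1: θ'=-1.5708 (straight) → pose (-2.0000, -0.5000, -1.5708)
step 2: θ'=-0.0708 (R=0.3333) → pose (-1.6902, -0.8325, -0.0708)
step 3: θ'=0.1792 (R=-4.0000) → pose (-2.6862, -0.8865, 0.1792)
step 4: θ'=-2.0708 (R=-0.1667) → pose (-2.5102, -1.1304, -2.0708)
step 5: θ'=-1.3208 (R=-1.5000) → pose (-2.3732, -0.0402, -1.3208)
step 6: θ'=-2.5708 (R=1.5000) → pose (-1.7303, 1.5931, -2.5708)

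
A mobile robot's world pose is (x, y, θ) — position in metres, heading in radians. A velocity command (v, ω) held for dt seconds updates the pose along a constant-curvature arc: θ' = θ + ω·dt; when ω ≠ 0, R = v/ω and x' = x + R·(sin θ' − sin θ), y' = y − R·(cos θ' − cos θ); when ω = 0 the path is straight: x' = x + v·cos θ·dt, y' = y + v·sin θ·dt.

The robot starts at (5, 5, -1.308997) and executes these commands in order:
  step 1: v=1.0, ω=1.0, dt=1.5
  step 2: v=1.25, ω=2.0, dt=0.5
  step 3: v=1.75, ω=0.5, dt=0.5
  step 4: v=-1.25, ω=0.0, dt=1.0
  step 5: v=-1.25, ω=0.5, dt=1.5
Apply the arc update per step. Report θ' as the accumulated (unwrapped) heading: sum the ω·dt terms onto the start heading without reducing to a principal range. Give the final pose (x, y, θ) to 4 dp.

(7.1203, 2.4874, 2.1910)

step 1: θ'=0.1910 (R=1.0000) → pose (6.1558, 4.2770, 0.1910)
step 2: θ'=1.1910 (R=0.6250) → pose (6.6176, 4.6589, 1.1910)
step 3: θ'=1.4410 (R=3.5000) → pose (6.8375, 5.5035, 1.4410)
step 4: θ'=1.4410 (straight) → pose (6.6758, 4.2640, 1.4410)
step 5: θ'=2.1910 (R=-2.5000) → pose (7.1203, 2.4874, 2.1910)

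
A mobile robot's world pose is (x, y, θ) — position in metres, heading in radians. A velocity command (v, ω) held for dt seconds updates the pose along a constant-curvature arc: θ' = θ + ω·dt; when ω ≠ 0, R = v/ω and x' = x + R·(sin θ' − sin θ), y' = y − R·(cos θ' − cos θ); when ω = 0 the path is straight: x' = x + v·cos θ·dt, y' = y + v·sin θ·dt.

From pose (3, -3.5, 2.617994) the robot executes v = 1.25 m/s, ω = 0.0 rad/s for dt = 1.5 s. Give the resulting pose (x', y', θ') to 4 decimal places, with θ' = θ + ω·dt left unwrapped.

θ' = 2.6180 + 0.0·1.5 = 2.6180
ω = 0 → straight: x' = 3 + 1.25·cos(2.6180)·1.5 = 1.3762
y' = -3.5 + 1.25·sin(2.6180)·1.5 = -2.5625

(1.3762, -2.5625, 2.6180)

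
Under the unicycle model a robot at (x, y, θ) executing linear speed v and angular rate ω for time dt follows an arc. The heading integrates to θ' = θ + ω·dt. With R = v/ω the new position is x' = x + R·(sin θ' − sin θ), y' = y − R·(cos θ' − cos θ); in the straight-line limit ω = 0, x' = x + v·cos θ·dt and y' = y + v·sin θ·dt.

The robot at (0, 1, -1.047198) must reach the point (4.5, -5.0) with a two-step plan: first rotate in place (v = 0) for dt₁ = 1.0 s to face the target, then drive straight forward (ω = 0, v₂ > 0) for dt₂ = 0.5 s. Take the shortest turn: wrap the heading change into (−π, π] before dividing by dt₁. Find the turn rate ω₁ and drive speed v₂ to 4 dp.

heading to target = atan2(-5−1, 4.5−0) = -0.9273
Δθ = wrap(-0.9273 − -1.0472) = 0.1199; ω₁ = Δθ/dt₁ = 0.1199
distance = √((4.5−0)² + (-5−1)²) = 7.5000; v₂ = distance/dt₂ = 15.0000

ω₁ = 0.1199, v₂ = 15.0000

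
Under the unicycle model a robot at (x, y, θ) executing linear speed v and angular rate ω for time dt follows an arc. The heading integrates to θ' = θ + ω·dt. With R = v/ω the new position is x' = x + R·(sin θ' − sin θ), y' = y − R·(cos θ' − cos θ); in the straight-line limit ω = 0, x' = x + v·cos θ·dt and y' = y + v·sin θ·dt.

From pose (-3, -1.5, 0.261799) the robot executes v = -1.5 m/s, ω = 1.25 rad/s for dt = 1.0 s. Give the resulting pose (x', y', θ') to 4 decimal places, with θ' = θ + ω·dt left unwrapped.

(-3.8873, -2.5884, 1.5118)

θ' = 0.2618 + 1.25·1.0 = 1.5118
R = v/ω = -1.5/1.25 = -1.2000
x' = -3 + -1.2000·(sin 1.5118 − sin 0.2618) = -3.8873
y' = -1.5 − -1.2000·(cos 1.5118 − cos 0.2618) = -2.5884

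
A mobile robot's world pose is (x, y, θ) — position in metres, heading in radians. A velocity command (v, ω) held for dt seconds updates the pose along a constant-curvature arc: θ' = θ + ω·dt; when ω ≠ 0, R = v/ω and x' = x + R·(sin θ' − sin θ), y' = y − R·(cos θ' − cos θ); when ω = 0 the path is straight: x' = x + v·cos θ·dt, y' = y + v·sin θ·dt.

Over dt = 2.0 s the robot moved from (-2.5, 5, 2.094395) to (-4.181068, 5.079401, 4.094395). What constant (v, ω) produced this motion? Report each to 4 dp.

Δθ = 4.094395 − 2.094395 = 2.000000
ω = Δθ/dt = 2.000000/2.0 = 1.0000
R = Δx/(sin θ' − sin θ) = 1.0000
v = R·ω = 1.0000·1.0000 = 1.0000

v = 1.0000, ω = 1.0000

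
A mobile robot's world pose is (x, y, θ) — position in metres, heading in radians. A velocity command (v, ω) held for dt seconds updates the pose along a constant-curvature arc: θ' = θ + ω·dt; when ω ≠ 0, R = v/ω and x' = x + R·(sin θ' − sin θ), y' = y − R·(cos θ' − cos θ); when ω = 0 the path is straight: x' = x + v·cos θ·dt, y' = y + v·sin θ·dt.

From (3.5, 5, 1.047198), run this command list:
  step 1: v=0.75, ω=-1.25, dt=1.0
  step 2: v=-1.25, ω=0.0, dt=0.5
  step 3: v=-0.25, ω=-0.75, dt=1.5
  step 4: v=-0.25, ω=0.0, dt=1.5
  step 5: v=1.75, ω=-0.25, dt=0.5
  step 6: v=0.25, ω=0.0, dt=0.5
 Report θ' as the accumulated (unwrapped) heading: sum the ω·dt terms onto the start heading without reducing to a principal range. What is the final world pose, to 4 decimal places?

(3.3533, 5.0395, -1.4528)

step 1: θ'=-0.2028 (R=-0.6000) → pose (4.1405, 5.2877, -0.2028)
step 2: θ'=-0.2028 (straight) → pose (3.5283, 5.4136, -0.2028)
step 3: θ'=-1.3278 (R=0.3333) → pose (3.2719, 5.6599, -1.3278)
step 4: θ'=-1.3278 (straight) → pose (3.1816, 6.0239, -1.3278)
step 5: θ'=-1.4528 (R=-7.0000) → pose (3.3386, 5.1636, -1.4528)
step 6: θ'=-1.4528 (straight) → pose (3.3533, 5.0395, -1.4528)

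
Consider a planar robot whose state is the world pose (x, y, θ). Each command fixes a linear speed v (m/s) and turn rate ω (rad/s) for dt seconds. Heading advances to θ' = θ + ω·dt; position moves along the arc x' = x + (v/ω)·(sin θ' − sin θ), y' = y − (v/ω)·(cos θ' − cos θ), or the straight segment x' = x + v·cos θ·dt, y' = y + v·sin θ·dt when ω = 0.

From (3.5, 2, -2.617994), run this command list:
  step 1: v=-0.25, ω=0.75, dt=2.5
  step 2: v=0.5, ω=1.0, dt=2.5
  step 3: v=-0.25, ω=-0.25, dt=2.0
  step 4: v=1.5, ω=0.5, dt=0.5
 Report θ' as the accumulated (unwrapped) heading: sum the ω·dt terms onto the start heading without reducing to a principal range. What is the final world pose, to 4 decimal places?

(4.4973, 3.2359, 1.5070)

step 1: θ'=-0.7430 (R=-0.3333) → pose (3.5588, 2.5342, -0.7430)
step 2: θ'=1.7570 (R=0.5000) → pose (4.3884, 2.9949, 1.7570)
step 3: θ'=1.2570 (R=1.0000) → pose (4.3569, 2.5011, 1.2570)
step 4: θ'=1.5070 (R=3.0000) → pose (4.4973, 3.2359, 1.5070)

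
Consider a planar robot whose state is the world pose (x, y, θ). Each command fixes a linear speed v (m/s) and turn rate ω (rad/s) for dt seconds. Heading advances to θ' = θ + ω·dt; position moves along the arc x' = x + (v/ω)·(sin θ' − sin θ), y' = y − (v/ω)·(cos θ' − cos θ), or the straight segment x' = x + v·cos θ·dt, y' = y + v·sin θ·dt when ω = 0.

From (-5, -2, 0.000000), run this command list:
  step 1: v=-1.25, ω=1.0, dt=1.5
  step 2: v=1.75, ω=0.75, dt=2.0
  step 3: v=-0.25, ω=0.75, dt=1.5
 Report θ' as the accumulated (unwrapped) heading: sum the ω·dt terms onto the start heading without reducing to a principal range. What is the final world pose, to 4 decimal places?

(-7.9206, -0.5413, 4.1250)

step 1: θ'=1.5000 (R=-1.2500) → pose (-6.2469, -3.1616, 1.5000)
step 2: θ'=3.0000 (R=2.3333) → pose (-8.2451, -0.6865, 3.0000)
step 3: θ'=4.1250 (R=-0.3333) → pose (-7.9206, -0.5413, 4.1250)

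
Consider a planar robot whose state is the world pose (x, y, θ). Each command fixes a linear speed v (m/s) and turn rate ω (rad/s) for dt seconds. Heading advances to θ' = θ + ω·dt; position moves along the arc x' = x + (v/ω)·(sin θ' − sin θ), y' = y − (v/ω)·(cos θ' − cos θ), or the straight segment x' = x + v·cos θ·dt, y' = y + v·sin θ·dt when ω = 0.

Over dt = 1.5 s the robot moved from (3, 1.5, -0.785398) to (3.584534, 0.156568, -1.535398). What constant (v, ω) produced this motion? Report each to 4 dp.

v = 1.0000, ω = -0.5000

Δθ = -1.535398 − -0.785398 = -0.750000
ω = Δθ/dt = -0.750000/1.5 = -0.5000
R = −Δy/(cos θ' − cos θ) = -2.0000
v = R·ω = -2.0000·-0.5000 = 1.0000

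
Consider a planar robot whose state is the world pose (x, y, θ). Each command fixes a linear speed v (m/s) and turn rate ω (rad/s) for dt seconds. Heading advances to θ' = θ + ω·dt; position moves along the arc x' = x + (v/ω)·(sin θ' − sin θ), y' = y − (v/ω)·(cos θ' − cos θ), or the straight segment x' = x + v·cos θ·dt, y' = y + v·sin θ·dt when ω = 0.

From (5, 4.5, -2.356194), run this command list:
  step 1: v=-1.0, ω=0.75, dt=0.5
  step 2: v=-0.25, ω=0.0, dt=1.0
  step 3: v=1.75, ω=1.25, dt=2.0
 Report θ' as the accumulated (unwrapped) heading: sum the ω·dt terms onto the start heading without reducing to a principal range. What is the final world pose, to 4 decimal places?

step 1: θ'=-1.9812 (R=-1.3333) → pose (5.2798, 4.9108, -1.9812)
step 2: θ'=-1.9812 (straight) → pose (5.3796, 5.1401, -1.9812)
step 3: θ'=0.5188 (R=1.4000) → pose (7.3575, 3.3657, 0.5188)

(7.3575, 3.3657, 0.5188)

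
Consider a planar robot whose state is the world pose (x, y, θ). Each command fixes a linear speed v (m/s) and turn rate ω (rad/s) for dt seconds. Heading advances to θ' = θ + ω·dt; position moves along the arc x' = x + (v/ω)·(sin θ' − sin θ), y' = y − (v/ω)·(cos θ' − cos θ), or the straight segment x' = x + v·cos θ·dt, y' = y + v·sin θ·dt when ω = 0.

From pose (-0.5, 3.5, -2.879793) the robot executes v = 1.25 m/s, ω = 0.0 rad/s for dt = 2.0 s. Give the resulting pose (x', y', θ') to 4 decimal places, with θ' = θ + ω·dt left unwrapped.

(-2.9148, 2.8530, -2.8798)

θ' = -2.8798 + 0.0·2.0 = -2.8798
ω = 0 → straight: x' = -0.5 + 1.25·cos(-2.8798)·2.0 = -2.9148
y' = 3.5 + 1.25·sin(-2.8798)·2.0 = 2.8530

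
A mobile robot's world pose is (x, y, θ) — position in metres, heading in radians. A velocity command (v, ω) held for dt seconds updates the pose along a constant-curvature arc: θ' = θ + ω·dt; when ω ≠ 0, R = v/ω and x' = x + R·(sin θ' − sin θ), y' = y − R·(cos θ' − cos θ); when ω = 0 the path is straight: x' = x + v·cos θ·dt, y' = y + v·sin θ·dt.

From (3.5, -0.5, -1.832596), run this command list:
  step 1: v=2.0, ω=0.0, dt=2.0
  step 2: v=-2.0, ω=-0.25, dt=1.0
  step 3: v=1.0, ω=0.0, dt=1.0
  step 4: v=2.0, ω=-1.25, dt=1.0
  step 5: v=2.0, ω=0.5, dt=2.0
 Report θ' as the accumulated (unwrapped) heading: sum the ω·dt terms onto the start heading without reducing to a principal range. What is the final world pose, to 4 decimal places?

(-2.6250, -5.3418, -2.3326)

step 1: θ'=-1.8326 (straight) → pose (2.4647, -4.3637, -1.8326)
step 2: θ'=-2.0826 (R=8.0000) → pose (3.2172, -2.5163, -2.0826)
step 3: θ'=-2.0826 (straight) → pose (2.7275, -3.3881, -2.0826)
step 4: θ'=-3.3326 (R=-1.6000) → pose (1.0287, -4.1755, -3.3326)
step 5: θ'=-2.3326 (R=4.0000) → pose (-2.6250, -5.3418, -2.3326)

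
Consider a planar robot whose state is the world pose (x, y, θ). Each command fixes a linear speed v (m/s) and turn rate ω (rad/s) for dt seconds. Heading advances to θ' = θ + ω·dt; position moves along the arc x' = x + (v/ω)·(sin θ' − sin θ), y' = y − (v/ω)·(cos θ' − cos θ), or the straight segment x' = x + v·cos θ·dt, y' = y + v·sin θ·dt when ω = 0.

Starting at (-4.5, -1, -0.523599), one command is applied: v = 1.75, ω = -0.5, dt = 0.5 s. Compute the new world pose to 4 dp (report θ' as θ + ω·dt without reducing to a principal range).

(-3.8045, -1.5272, -0.7736)

θ' = -0.5236 + -0.5·0.5 = -0.7736
R = v/ω = 1.75/-0.5 = -3.5000
x' = -4.5 + -3.5000·(sin -0.7736 − sin -0.5236) = -3.8045
y' = -1 − -3.5000·(cos -0.7736 − cos -0.5236) = -1.5272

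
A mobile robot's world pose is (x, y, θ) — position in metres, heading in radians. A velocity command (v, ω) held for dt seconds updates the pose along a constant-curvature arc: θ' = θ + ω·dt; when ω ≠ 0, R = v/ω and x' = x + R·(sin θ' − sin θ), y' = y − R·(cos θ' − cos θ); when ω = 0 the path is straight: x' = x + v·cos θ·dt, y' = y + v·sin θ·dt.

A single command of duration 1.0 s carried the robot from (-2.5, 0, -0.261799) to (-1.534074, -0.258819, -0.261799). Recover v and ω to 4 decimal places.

v = 1.0000, ω = 0.0000

Δθ = -0.261799 − -0.261799 = 0.000000
ω = Δθ/dt = 0.000000/1.0 = 0.0000
ω = 0 → v = (Δx·cos θ + Δy·sin θ)/dt = 1.0000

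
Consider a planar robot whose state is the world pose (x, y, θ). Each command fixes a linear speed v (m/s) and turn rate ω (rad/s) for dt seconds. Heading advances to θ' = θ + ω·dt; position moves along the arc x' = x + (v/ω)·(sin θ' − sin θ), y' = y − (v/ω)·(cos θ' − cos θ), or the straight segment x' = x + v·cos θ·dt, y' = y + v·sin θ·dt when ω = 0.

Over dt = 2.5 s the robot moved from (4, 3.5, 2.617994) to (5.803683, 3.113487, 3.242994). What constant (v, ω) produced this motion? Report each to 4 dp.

v = -0.7500, ω = 0.2500

Δθ = 3.242994 − 2.617994 = 0.625000
ω = Δθ/dt = 0.625000/2.5 = 0.2500
R = Δx/(sin θ' − sin θ) = -3.0000
v = R·ω = -3.0000·0.2500 = -0.7500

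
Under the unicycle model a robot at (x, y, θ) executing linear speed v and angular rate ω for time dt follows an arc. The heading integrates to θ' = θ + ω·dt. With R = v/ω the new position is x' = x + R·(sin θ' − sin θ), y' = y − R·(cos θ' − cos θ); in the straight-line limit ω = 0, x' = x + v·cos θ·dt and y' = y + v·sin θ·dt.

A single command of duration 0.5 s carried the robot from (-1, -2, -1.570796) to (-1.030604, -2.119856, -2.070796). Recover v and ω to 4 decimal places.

Δθ = -2.070796 − -1.570796 = -0.500000
ω = Δθ/dt = -0.500000/0.5 = -1.0000
R = −Δy/(cos θ' − cos θ) = -0.2500
v = R·ω = -0.2500·-1.0000 = 0.2500

v = 0.2500, ω = -1.0000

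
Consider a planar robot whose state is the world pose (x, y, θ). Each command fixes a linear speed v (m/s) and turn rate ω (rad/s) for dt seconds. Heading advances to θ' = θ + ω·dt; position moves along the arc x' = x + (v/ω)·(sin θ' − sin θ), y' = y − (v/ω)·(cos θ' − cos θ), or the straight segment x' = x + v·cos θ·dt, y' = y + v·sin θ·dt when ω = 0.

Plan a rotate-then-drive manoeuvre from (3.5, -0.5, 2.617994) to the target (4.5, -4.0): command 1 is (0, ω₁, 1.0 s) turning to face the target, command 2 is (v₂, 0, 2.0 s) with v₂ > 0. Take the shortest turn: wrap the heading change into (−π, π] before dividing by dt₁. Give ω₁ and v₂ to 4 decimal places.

ω₁ = 2.3727, v₂ = 1.8200

heading to target = atan2(-4−-0.5, 4.5−3.5) = -1.2925
Δθ = wrap(-1.2925 − 2.6180) = 2.3727; ω₁ = Δθ/dt₁ = 2.3727
distance = √((4.5−3.5)² + (-4−-0.5)²) = 3.6401; v₂ = distance/dt₂ = 1.8200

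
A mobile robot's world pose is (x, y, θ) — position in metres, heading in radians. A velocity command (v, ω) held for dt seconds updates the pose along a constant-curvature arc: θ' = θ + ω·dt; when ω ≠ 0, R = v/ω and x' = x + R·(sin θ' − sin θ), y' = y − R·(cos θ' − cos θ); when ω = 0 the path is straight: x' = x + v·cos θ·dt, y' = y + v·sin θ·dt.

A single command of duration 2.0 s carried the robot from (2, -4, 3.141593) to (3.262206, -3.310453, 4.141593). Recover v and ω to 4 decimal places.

Δθ = 4.141593 − 3.141593 = 1.000000
ω = Δθ/dt = 1.000000/2.0 = 0.5000
R = Δx/(sin θ' − sin θ) = -1.5000
v = R·ω = -1.5000·0.5000 = -0.7500

v = -0.7500, ω = 0.5000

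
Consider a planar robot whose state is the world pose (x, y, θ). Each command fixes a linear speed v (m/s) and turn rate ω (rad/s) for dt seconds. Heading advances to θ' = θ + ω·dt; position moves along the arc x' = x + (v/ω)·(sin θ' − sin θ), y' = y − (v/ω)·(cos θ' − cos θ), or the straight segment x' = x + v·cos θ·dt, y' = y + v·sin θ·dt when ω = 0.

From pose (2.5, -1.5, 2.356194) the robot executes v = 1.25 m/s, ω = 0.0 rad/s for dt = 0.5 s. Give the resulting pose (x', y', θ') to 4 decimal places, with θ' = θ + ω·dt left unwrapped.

θ' = 2.3562 + 0.0·0.5 = 2.3562
ω = 0 → straight: x' = 2.5 + 1.25·cos(2.3562)·0.5 = 2.0581
y' = -1.5 + 1.25·sin(2.3562)·0.5 = -1.0581

(2.0581, -1.0581, 2.3562)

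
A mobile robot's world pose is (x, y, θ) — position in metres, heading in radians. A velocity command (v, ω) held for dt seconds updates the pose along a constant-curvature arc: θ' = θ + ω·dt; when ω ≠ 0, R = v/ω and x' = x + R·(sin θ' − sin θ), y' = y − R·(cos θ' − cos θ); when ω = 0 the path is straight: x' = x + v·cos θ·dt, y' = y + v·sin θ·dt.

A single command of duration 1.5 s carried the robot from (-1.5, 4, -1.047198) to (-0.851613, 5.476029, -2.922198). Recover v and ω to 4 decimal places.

Δθ = -2.922198 − -1.047198 = -1.875000
ω = Δθ/dt = -1.875000/1.5 = -1.2500
R = −Δy/(cos θ' − cos θ) = 1.0000
v = R·ω = 1.0000·-1.2500 = -1.2500

v = -1.2500, ω = -1.2500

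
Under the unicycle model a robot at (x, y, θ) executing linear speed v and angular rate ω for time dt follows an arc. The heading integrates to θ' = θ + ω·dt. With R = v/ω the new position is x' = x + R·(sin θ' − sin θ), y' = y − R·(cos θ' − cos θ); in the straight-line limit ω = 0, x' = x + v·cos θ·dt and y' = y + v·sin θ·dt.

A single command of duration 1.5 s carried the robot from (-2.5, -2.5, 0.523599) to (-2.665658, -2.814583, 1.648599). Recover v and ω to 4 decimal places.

Δθ = 1.648599 − 0.523599 = 1.125000
ω = Δθ/dt = 1.125000/1.5 = 0.7500
R = −Δy/(cos θ' − cos θ) = -0.3333
v = R·ω = -0.3333·0.7500 = -0.2500

v = -0.2500, ω = 0.7500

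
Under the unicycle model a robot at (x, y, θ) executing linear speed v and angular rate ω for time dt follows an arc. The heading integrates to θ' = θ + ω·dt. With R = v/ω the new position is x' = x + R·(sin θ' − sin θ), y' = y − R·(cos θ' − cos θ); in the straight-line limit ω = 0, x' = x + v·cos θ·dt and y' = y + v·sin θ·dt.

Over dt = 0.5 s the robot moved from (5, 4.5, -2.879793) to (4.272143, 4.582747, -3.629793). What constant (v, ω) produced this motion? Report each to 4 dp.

Δθ = -3.629793 − -2.879793 = -0.750000
ω = Δθ/dt = -0.750000/0.5 = -1.5000
R = Δx/(sin θ' − sin θ) = -1.0000
v = R·ω = -1.0000·-1.5000 = 1.5000

v = 1.5000, ω = -1.5000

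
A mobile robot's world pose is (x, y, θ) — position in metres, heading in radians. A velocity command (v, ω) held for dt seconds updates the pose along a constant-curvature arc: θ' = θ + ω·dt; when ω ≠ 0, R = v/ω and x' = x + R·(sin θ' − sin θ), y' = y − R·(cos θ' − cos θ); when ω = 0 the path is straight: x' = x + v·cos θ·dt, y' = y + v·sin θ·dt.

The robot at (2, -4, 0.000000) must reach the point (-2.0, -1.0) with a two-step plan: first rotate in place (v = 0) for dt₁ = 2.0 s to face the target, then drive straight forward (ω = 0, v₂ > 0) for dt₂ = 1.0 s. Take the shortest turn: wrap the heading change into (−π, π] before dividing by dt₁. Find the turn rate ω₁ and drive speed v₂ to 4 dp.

ω₁ = 1.2490, v₂ = 5.0000

heading to target = atan2(-1−-4, -2−2) = 2.4981
Δθ = wrap(2.4981 − 0.0000) = 2.4981; ω₁ = Δθ/dt₁ = 1.2490
distance = √((-2−2)² + (-1−-4)²) = 5.0000; v₂ = distance/dt₂ = 5.0000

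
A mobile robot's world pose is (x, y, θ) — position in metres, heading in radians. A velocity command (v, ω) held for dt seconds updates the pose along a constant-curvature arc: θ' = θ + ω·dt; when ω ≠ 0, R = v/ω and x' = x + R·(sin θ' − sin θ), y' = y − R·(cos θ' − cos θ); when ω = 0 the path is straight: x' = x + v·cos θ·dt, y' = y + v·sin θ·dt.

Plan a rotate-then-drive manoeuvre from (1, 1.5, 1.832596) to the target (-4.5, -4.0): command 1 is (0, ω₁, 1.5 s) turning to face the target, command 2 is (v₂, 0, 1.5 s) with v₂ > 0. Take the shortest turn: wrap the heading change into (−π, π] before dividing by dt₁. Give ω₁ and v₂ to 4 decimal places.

ω₁ = 1.3963, v₂ = 5.1854

heading to target = atan2(-4−1.5, -4.5−1) = -2.3562
Δθ = wrap(-2.3562 − 1.8326) = 2.0944; ω₁ = Δθ/dt₁ = 1.3963
distance = √((-4.5−1)² + (-4−1.5)²) = 7.7782; v₂ = distance/dt₂ = 5.1854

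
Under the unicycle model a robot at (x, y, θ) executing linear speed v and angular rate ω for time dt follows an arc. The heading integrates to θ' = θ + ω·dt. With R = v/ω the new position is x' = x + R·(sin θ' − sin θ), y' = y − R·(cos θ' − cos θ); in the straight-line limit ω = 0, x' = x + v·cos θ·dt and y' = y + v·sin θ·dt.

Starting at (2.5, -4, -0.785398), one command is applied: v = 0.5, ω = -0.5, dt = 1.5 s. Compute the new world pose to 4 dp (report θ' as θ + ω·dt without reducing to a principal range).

θ' = -0.7854 + -0.5·1.5 = -1.5354
R = v/ω = 0.5/-0.5 = -1.0000
x' = 2.5 + -1.0000·(sin -1.5354 − sin -0.7854) = 2.7923
y' = -4 − -1.0000·(cos -1.5354 − cos -0.7854) = -4.6717

(2.7923, -4.6717, -1.5354)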